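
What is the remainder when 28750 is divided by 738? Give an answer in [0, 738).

706

28750 = 38*738 + 706, so 28750 ≡ 706 (mod 738).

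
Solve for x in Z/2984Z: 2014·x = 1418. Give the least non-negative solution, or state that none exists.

743

gcd(2014, 2984) = 2, and 2 | 1418, so solutions exist.
Divide through by 2: 1007·x ≡ 709 mod 1492.
1007⁻¹ ≡ 363 (mod 1492).
x ≡ 363·709 ≡ 743 (mod 1492).
The smallest non-negative solution is x = 743.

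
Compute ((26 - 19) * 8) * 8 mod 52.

32

26 - 19 = 7
7 * 8 = 56 ≡ 4 (mod 52)
4 * 8 = 32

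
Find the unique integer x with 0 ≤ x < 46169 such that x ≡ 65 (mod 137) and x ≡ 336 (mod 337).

137⁻¹ mod 337: 137×123 ≡ 1 (mod 337), so 137⁻¹ ≡ 123.
x = 65 + 137×((336 − 65)×123 mod 337) = 65 + 137×307 = 42124.

42124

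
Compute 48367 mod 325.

48367 = 148·325 + 267, so 48367 ≡ 267 (mod 325).

267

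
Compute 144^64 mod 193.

Using repeated squaring:
144^1 ≡ 144 (mod 193)
144^2 ≡ 144^2 = 20736 ≡ 85 (mod 193)
144^4 ≡ 85^2 = 7225 ≡ 84 (mod 193)
144^8 ≡ 84^2 = 7056 ≡ 108 (mod 193)
144^16 ≡ 108^2 = 11664 ≡ 84 (mod 193)
144^32 ≡ 84^2 = 7056 ≡ 108 (mod 193)
144^64 ≡ 108^2 = 11664 ≡ 84 (mod 193)
So 144^64 ≡ 84 (mod 193).

84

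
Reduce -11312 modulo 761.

103

-11312 = -15×761 + 103, so -11312 ≡ 103 (mod 761).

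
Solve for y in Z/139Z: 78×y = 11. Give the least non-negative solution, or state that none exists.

34

gcd(78, 139) = 1, so a unique solution mod 139 exists.
78⁻¹ ≡ 41 (mod 139).
y ≡ 41×11 ≡ 34 (mod 139).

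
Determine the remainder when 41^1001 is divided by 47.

By square-and-multiply:
1001 in binary is 1111101001, i.e. 1001 = 512 + 256 + 128 + 64 + 32 + 8 + 1.
41^1 ≡ 41 (mod 47)
41^2 ≡ 41^2 = 1681 ≡ 36 (mod 47)
41^4 ≡ 36^2 = 1296 ≡ 27 (mod 47)
41^8 ≡ 27^2 = 729 ≡ 24 (mod 47)
41^16 ≡ 24^2 = 576 ≡ 12 (mod 47)
41^32 ≡ 12^2 = 144 ≡ 3 (mod 47)
41^64 ≡ 3^2 = 9 (mod 47)
41^128 ≡ 9^2 = 81 ≡ 34 (mod 47)
41^256 ≡ 34^2 = 1156 ≡ 28 (mod 47)
41^512 ≡ 28^2 = 784 ≡ 32 (mod 47)
41^1001 = 41^512 * 41^256 * 41^128 * 41^64 * 41^32 * 41^8 * 41^1 ≡ 32 * 28 * 34 * 9 * 3 * 24 * 41 (mod 47).
Accumulate the product:
32 * 28 = 896 ≡ 3
3 * 34 = 102 ≡ 8
8 * 9 = 72 ≡ 25
25 * 3 = 75 ≡ 28
28 * 24 = 672 ≡ 14
14 * 41 = 574 ≡ 10

10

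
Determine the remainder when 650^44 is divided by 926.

650^1 ≡ 650 (mod 926)
650^2 ≡ 650^2 = 422500 ≡ 244 (mod 926)
650^4 ≡ 244^2 = 59536 ≡ 272 (mod 926)
650^8 ≡ 272^2 = 73984 ≡ 830 (mod 926)
650^16 ≡ 830^2 = 688900 ≡ 882 (mod 926)
650^32 ≡ 882^2 = 777924 ≡ 84 (mod 926)
650^44 = 650^32 * 650^8 * 650^4 ≡ 84 * 830 * 272 (mod 926).
Accumulate the product:
84 * 830 = 69720 ≡ 270
270 * 272 = 73440 ≡ 286

286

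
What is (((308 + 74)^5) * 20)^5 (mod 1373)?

1281

308 + 74 = 382
(382)^5 ≡ 130 (mod 1373)
130 * 20 = 2600 ≡ 1227 (mod 1373)
(1227)^5 ≡ 1281 (mod 1373)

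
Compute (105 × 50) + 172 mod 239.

105 × 50 = 5250 ≡ 231 (mod 239)
231 + 172 = 403 ≡ 164 (mod 239)

164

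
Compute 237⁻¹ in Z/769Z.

464

769 = 3*237 + 58
237 = 4*58 + 5
58 = 11*5 + 3
5 = 1*3 + 2
3 = 1*2 + 1
2 = 2*1 + 0
gcd(237, 769) = 1, so the inverse exists.
Back-substitute for 1:
1 = 1*3 − 1*2
  = −1*5 + 2*3
  = 2*58 − 23*5
  = −23*237 + 94*58
  = 94*769 − 305*237
So 237⁻¹ ≡ −305 ≡ 464 (mod 769).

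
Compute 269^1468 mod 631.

Using repeated squaring:
1468 in binary is 10110111100, i.e. 1468 = 1024 + 256 + 128 + 32 + 16 + 8 + 4.
269^1 ≡ 269 (mod 631)
269^2 ≡ 269^2 = 72361 ≡ 427 (mod 631)
269^4 ≡ 427^2 = 182329 ≡ 601 (mod 631)
269^8 ≡ 601^2 = 361201 ≡ 269 (mod 631)
269^16 ≡ 269^2 = 72361 ≡ 427 (mod 631)
269^32 ≡ 427^2 = 182329 ≡ 601 (mod 631)
269^64 ≡ 601^2 = 361201 ≡ 269 (mod 631)
269^128 ≡ 269^2 = 72361 ≡ 427 (mod 631)
269^256 ≡ 427^2 = 182329 ≡ 601 (mod 631)
269^512 ≡ 601^2 = 361201 ≡ 269 (mod 631)
269^1024 ≡ 269^2 = 72361 ≡ 427 (mod 631)
269^1468 = 269^1024 · 269^256 · 269^128 · 269^32 · 269^16 · 269^8 · 269^4 ≡ 427 · 601 · 427 · 601 · 427 · 269 · 601 (mod 631).
Accumulate the product:
427 · 601 = 256627 ≡ 441
441 · 427 = 188307 ≡ 269
269 · 601 = 161669 ≡ 133
133 · 427 = 56791 ≡ 1
1 · 269 = 269
269 · 601 = 161669 ≡ 133

133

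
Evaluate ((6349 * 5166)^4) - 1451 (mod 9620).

45

6349 * 5166 = 32798934 ≡ 4354 (mod 9620)
(4354)^4 ≡ 1496 (mod 9620)
1496 - 1451 = 45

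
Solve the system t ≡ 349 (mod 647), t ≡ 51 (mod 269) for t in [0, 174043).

86400

647⁻¹ mod 269: 647×116 ≡ 1 (mod 269), so 647⁻¹ ≡ 116.
t = 349 + 647×((51 − 349)×116 mod 269) = 349 + 647×133 = 86400.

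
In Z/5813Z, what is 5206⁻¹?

3438

Apply the Euclidean algorithm and back-substitute:
5813 = 1*5206 + 607
5206 = 8*607 + 350
607 = 1*350 + 257
350 = 1*257 + 93
257 = 2*93 + 71
93 = 1*71 + 22
71 = 3*22 + 5
22 = 4*5 + 2
5 = 2*2 + 1
2 = 2*1 + 0
gcd(5206, 5813) = 1, so the inverse exists.
Bézout: 1 = 2127*5813 − 2375*5206.
So 5206⁻¹ ≡ −2375 ≡ 3438 (mod 5813).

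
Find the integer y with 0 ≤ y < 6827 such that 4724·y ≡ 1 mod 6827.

5285

Run the extended Euclidean algorithm:
6827 = 1*4724 + 2103
4724 = 2*2103 + 518
2103 = 4*518 + 31
518 = 16*31 + 22
31 = 1*22 + 9
22 = 2*9 + 4
9 = 2*4 + 1
4 = 4*1 + 0
gcd(4724, 6827) = 1, so the inverse exists.
Back-substitute for 1:
1 = 1*9 − 2*4
  = −2*22 + 5*9
  = 5*31 − 7*22
  = −7*518 + 117*31
  = 117*2103 − 475*518
  = −475*4724 + 1067*2103
  = 1067*6827 − 1542*4724
So 4724⁻¹ ≡ −1542 ≡ 5285 (mod 6827).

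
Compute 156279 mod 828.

156279 = 188×828 + 615, so 156279 ≡ 615 (mod 828).

615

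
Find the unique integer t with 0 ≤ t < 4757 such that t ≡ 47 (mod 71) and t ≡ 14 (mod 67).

71⁻¹ mod 67: 71·17 ≡ 1 (mod 67), so 71⁻¹ ≡ 17.
t = 47 + 71·((14 − 47)·17 mod 67) = 47 + 71·42 = 3029.

3029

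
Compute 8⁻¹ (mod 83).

By the extended Euclidean algorithm:
83 = 10*8 + 3
8 = 2*3 + 2
3 = 1*2 + 1
2 = 2*1 + 0
gcd(8, 83) = 1, so the inverse exists.
Bézout: 1 = 3*83 − 31*8.
So 8⁻¹ ≡ −31 ≡ 52 (mod 83).

52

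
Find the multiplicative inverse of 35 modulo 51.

35

Run the extended Euclidean algorithm:
51 = 1×35 + 16
35 = 2×16 + 3
16 = 5×3 + 1
3 = 3×1 + 0
gcd(35, 51) = 1, so the inverse exists.
Bézout: 1 = 11×51 − 16×35.
So 35⁻¹ ≡ −16 ≡ 35 (mod 51).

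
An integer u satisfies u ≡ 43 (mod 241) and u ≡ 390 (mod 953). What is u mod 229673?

155729

241⁻¹ mod 953: 241*87 ≡ 1 (mod 953), so 241⁻¹ ≡ 87.
u = 43 + 241*((390 − 43)*87 mod 953) = 43 + 241*646 = 155729.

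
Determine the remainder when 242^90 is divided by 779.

1

90 in binary is 1011010, i.e. 90 = 64 + 16 + 8 + 2.
242^1 ≡ 242 (mod 779)
242^2 ≡ 242^2 = 58564 ≡ 139 (mod 779)
242^4 ≡ 139^2 = 19321 ≡ 625 (mod 779)
242^8 ≡ 625^2 = 390625 ≡ 346 (mod 779)
242^16 ≡ 346^2 = 119716 ≡ 529 (mod 779)
242^32 ≡ 529^2 = 279841 ≡ 180 (mod 779)
242^64 ≡ 180^2 = 32400 ≡ 461 (mod 779)
242^90 = 242^64 · 242^16 · 242^8 · 242^2 ≡ 461 · 529 · 346 · 139 (mod 779).
Accumulate the product:
461 · 529 = 243869 ≡ 42
42 · 346 = 14532 ≡ 510
510 · 139 = 70890 ≡ 1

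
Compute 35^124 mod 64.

124 in binary is 1111100, i.e. 124 = 64 + 32 + 16 + 8 + 4.
35^1 ≡ 35 (mod 64)
35^2 ≡ 35^2 = 1225 ≡ 9 (mod 64)
35^4 ≡ 9^2 = 81 ≡ 17 (mod 64)
35^8 ≡ 17^2 = 289 ≡ 33 (mod 64)
35^16 ≡ 33^2 = 1089 ≡ 1 (mod 64)
35^32 ≡ 1^2 = 1 (mod 64)
35^64 ≡ 1^2 = 1 (mod 64)
35^124 = 35^64 · 35^32 · 35^16 · 35^8 · 35^4 ≡ 1 · 1 · 1 · 33 · 17 (mod 64).
Accumulate the product:
1 · 1 = 1
1 · 1 = 1
1 · 33 = 33
33 · 17 = 561 ≡ 49

49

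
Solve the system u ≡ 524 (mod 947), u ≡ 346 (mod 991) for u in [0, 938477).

947⁻¹ mod 991: 947×518 ≡ 1 (mod 991), so 947⁻¹ ≡ 518.
u = 524 + 947×((346 − 524)×518 mod 991) = 524 + 947×950 = 900174.

900174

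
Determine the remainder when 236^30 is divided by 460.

Compute successive squares:
30 in binary is 11110, i.e. 30 = 16 + 8 + 4 + 2.
236^1 ≡ 236 (mod 460)
236^2 ≡ 236^2 = 55696 ≡ 36 (mod 460)
236^4 ≡ 36^2 = 1296 ≡ 376 (mod 460)
236^8 ≡ 376^2 = 141376 ≡ 156 (mod 460)
236^16 ≡ 156^2 = 24336 ≡ 416 (mod 460)
236^30 = 236^16 * 236^8 * 236^4 * 236^2 ≡ 416 * 156 * 376 * 36 (mod 460).
Accumulate the product:
416 * 156 = 64896 ≡ 36
36 * 376 = 13536 ≡ 196
196 * 36 = 7056 ≡ 156

156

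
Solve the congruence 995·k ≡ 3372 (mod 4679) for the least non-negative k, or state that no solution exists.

2270

gcd(995, 4679) = 1, so a unique solution mod 4679 exists.
995⁻¹ ≡ 3367 (mod 4679).
k ≡ 3367·3372 ≡ 2270 (mod 4679).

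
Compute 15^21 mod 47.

33

Compute successive squares:
21 in binary is 10101, i.e. 21 = 16 + 4 + 1.
15^1 ≡ 15 (mod 47)
15^2 ≡ 15^2 = 225 ≡ 37 (mod 47)
15^4 ≡ 37^2 = 1369 ≡ 6 (mod 47)
15^8 ≡ 6^2 = 36 (mod 47)
15^16 ≡ 36^2 = 1296 ≡ 27 (mod 47)
15^21 = 15^16 × 15^4 × 15^1 ≡ 27 × 6 × 15 (mod 47).
Accumulate the product:
27 × 6 = 162 ≡ 21
21 × 15 = 315 ≡ 33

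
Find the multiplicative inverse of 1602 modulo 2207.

Apply the Euclidean algorithm and back-substitute:
2207 = 1*1602 + 605
1602 = 2*605 + 392
605 = 1*392 + 213
392 = 1*213 + 179
213 = 1*179 + 34
179 = 5*34 + 9
34 = 3*9 + 7
9 = 1*7 + 2
7 = 3*2 + 1
2 = 2*1 + 0
gcd(1602, 2207) = 1, so the inverse exists.
Back-substitute for 1:
1 = 1*7 − 3*2
  = −3*9 + 4*7
  = 4*34 − 15*9
  = −15*179 + 79*34
  = 79*213 − 94*179
  = −94*392 + 173*213
  = 173*605 − 267*392
  = −267*1602 + 707*605
  = 707*2207 − 974*1602
So 1602⁻¹ ≡ −974 ≡ 1233 (mod 2207).

1233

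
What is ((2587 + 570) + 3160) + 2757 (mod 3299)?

2476

2587 + 570 = 3157
3157 + 3160 = 6317 ≡ 3018 (mod 3299)
3018 + 2757 = 5775 ≡ 2476 (mod 3299)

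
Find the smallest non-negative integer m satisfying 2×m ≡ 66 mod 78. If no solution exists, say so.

33

gcd(2, 78) = 2, and 2 | 66, so solutions exist.
Divide through by 2: 1×m = 33 (mod 39).
1⁻¹ ≡ 1 (mod 39).
m ≡ 1×33 ≡ 33 (mod 39).
The smallest non-negative solution is m = 33.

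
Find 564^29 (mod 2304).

0

By square-and-multiply:
564^1 ≡ 564 (mod 2304)
564^2 ≡ 564^2 = 318096 ≡ 144 (mod 2304)
564^4 ≡ 144^2 = 20736 ≡ 0 (mod 2304)
564^8 ≡ 0^2 = 0 (mod 2304)
564^16 ≡ 0^2 = 0 (mod 2304)
564^29 = 564^16 × 564^8 × 564^4 × 564^1 ≡ 0 × 0 × 0 × 564 (mod 2304).
Accumulate the product:
0 × 0 = 0
0 × 0 = 0
0 × 564 = 0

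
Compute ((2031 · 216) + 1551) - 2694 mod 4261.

2031 · 216 = 438696 ≡ 4074 (mod 4261)
4074 + 1551 = 5625 ≡ 1364 (mod 4261)
1364 - 2694 = -1330 ≡ 2931 (mod 4261)

2931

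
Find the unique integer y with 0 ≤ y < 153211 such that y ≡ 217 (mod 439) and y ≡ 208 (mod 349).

138063

439⁻¹ mod 349: 439·159 ≡ 1 (mod 349), so 439⁻¹ ≡ 159.
y = 217 + 439·((208 − 217)·159 mod 349) = 217 + 439·314 = 138063.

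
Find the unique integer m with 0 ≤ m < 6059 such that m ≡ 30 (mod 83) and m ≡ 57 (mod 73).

860

83⁻¹ mod 73: 83·22 ≡ 1 (mod 73), so 83⁻¹ ≡ 22.
m = 30 + 83·((57 − 30)·22 mod 73) = 30 + 83·10 = 860.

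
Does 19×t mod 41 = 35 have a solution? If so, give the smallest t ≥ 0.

gcd(19, 41) = 1, so a unique solution mod 41 exists.
19⁻¹ ≡ 13 (mod 41).
t ≡ 13×35 ≡ 4 (mod 41).

4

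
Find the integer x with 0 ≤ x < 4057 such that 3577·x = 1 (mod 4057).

Apply the Euclidean algorithm and back-substitute:
4057 = 1*3577 + 480
3577 = 7*480 + 217
480 = 2*217 + 46
217 = 4*46 + 33
46 = 1*33 + 13
33 = 2*13 + 7
13 = 1*7 + 6
7 = 1*6 + 1
6 = 6*1 + 0
gcd(3577, 4057) = 1, so the inverse exists.
Back-substitute for 1:
1 = 1*7 − 1*6
  = −1*13 + 2*7
  = 2*33 − 5*13
  = −5*46 + 7*33
  = 7*217 − 33*46
  = −33*480 + 73*217
  = 73*3577 − 544*480
  = −544*4057 + 617*3577
So 3577⁻¹ ≡ 617 (mod 4057).

617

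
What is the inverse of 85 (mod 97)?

Run the extended Euclidean algorithm:
97 = 1·85 + 12
85 = 7·12 + 1
12 = 12·1 + 0
gcd(85, 97) = 1, so the inverse exists.
Back-substitute for 1:
1 = 1·85 − 7·12
  = −7·97 + 8·85
So 85⁻¹ ≡ 8 (mod 97).

8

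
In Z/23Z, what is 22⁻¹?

By the extended Euclidean algorithm:
23 = 1·22 + 1
22 = 22·1 + 0
gcd(22, 23) = 1, so the inverse exists.
Bézout: 1 = 1·23 − 1·22.
So 22⁻¹ ≡ −1 ≡ 22 (mod 23).

22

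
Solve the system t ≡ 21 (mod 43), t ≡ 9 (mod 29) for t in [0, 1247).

43⁻¹ mod 29: 43*27 ≡ 1 (mod 29), so 43⁻¹ ≡ 27.
t = 21 + 43*((9 − 21)*27 mod 29) = 21 + 43*24 = 1053.
Check: 1053 mod 43 = 21, 1053 mod 29 = 9. ✓

1053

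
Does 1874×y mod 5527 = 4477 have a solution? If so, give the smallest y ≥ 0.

2294

gcd(1874, 5527) = 1, so a unique solution mod 5527 exists.
1874⁻¹ ≡ 640 (mod 5527).
y ≡ 640×4477 ≡ 2294 (mod 5527).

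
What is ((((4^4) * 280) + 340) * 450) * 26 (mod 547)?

(4)^4 ≡ 256 (mod 547)
256 * 280 = 71680 ≡ 23 (mod 547)
23 + 340 = 363
363 * 450 = 163350 ≡ 344 (mod 547)
344 * 26 = 8944 ≡ 192 (mod 547)

192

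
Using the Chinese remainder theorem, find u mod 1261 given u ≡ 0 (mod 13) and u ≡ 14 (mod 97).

208

13⁻¹ mod 97: 13*15 ≡ 1 (mod 97), so 13⁻¹ ≡ 15.
u = 0 + 13*((14 − 0)*15 mod 97) = 0 + 13*16 = 208.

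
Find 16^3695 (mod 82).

Using repeated squaring:
3695 in binary is 111001101111, i.e. 3695 = 2048 + 1024 + 512 + 64 + 32 + 8 + 4 + 2 + 1.
16^1 ≡ 16 (mod 82)
16^2 ≡ 16^2 = 256 ≡ 10 (mod 82)
16^4 ≡ 10^2 = 100 ≡ 18 (mod 82)
16^8 ≡ 18^2 = 324 ≡ 78 (mod 82)
16^16 ≡ 78^2 = 6084 ≡ 16 (mod 82)
16^32 ≡ 16^2 = 256 ≡ 10 (mod 82)
16^64 ≡ 10^2 = 100 ≡ 18 (mod 82)
16^128 ≡ 18^2 = 324 ≡ 78 (mod 82)
16^256 ≡ 78^2 = 6084 ≡ 16 (mod 82)
16^512 ≡ 16^2 = 256 ≡ 10 (mod 82)
16^1024 ≡ 10^2 = 100 ≡ 18 (mod 82)
16^2048 ≡ 18^2 = 324 ≡ 78 (mod 82)
16^3695 = 16^2048 · 16^1024 · 16^512 · 16^64 · 16^32 · 16^8 · 16^4 · 16^2 · 16^1 ≡ 78 · 18 · 10 · 18 · 10 · 78 · 18 · 10 · 16 (mod 82).
Accumulate the product:
78 · 18 = 1404 ≡ 10
10 · 10 = 100 ≡ 18
18 · 18 = 324 ≡ 78
78 · 10 = 780 ≡ 42
42 · 78 = 3276 ≡ 78
78 · 18 = 1404 ≡ 10
10 · 10 = 100 ≡ 18
18 · 16 = 288 ≡ 42

42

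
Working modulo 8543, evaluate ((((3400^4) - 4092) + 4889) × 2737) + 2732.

(3400)^4 ≡ 2269 (mod 8543)
2269 - 4092 = -1823 ≡ 6720 (mod 8543)
6720 + 4889 = 11609 ≡ 3066 (mod 8543)
3066 × 2737 = 8391642 ≡ 2416 (mod 8543)
2416 + 2732 = 5148

5148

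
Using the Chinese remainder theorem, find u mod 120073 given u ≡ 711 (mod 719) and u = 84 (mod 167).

719⁻¹ mod 167: 719·131 ≡ 1 (mod 167), so 719⁻¹ ≡ 131.
u = 711 + 719·((84 − 711)·131 mod 167) = 711 + 719·27 = 20124.

20124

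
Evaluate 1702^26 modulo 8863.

2433

By square-and-multiply:
26 in binary is 11010, i.e. 26 = 16 + 8 + 2.
1702^1 ≡ 1702 (mod 8863)
1702^2 ≡ 1702^2 = 2896804 ≡ 7466 (mod 8863)
1702^4 ≡ 7466^2 = 55741156 ≡ 1749 (mod 8863)
1702^8 ≡ 1749^2 = 3059001 ≡ 1266 (mod 8863)
1702^16 ≡ 1266^2 = 1602756 ≡ 7416 (mod 8863)
1702^26 = 1702^16 * 1702^8 * 1702^2 ≡ 7416 * 1266 * 7466 (mod 8863).
Accumulate the product:
7416 * 1266 = 9388656 ≡ 2739
2739 * 7466 = 20449374 ≡ 2433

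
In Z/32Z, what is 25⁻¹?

9

Apply the Euclidean algorithm and back-substitute:
32 = 1*25 + 7
25 = 3*7 + 4
7 = 1*4 + 3
4 = 1*3 + 1
3 = 3*1 + 0
gcd(25, 32) = 1, so the inverse exists.
Bézout: 1 = −7*32 + 9*25.
So 25⁻¹ ≡ 9 (mod 32).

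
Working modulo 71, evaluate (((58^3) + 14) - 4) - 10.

(58)^3 ≡ 4 (mod 71)
4 + 14 = 18
18 - 4 = 14
14 - 10 = 4

4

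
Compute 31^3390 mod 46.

41

Compute successive squares:
3390 in binary is 110100111110, i.e. 3390 = 2048 + 1024 + 256 + 32 + 16 + 8 + 4 + 2.
31^1 ≡ 31 (mod 46)
31^2 ≡ 31^2 = 961 ≡ 41 (mod 46)
31^4 ≡ 41^2 = 1681 ≡ 25 (mod 46)
31^8 ≡ 25^2 = 625 ≡ 27 (mod 46)
31^16 ≡ 27^2 = 729 ≡ 39 (mod 46)
31^32 ≡ 39^2 = 1521 ≡ 3 (mod 46)
31^64 ≡ 3^2 = 9 (mod 46)
31^128 ≡ 9^2 = 81 ≡ 35 (mod 46)
31^256 ≡ 35^2 = 1225 ≡ 29 (mod 46)
31^512 ≡ 29^2 = 841 ≡ 13 (mod 46)
31^1024 ≡ 13^2 = 169 ≡ 31 (mod 46)
31^2048 ≡ 31^2 = 961 ≡ 41 (mod 46)
31^3390 = 31^2048 * 31^1024 * 31^256 * 31^32 * 31^16 * 31^8 * 31^4 * 31^2 ≡ 41 * 31 * 29 * 3 * 39 * 27 * 25 * 41 (mod 46).
Accumulate the product:
41 * 31 = 1271 ≡ 29
29 * 29 = 841 ≡ 13
13 * 3 = 39
39 * 39 = 1521 ≡ 3
3 * 27 = 81 ≡ 35
35 * 25 = 875 ≡ 1
1 * 41 = 41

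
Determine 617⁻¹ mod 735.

218

735 = 1×617 + 118
617 = 5×118 + 27
118 = 4×27 + 10
27 = 2×10 + 7
10 = 1×7 + 3
7 = 2×3 + 1
3 = 3×1 + 0
gcd(617, 735) = 1, so the inverse exists.
Back-substitute for 1:
1 = 1×7 − 2×3
  = −2×10 + 3×7
  = 3×27 − 8×10
  = −8×118 + 35×27
  = 35×617 − 183×118
  = −183×735 + 218×617
So 617⁻¹ ≡ 218 (mod 735).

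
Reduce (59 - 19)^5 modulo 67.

59 - 19 = 40
(40)^5 ≡ 14 (mod 67)

14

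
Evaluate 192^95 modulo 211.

197

Using repeated squaring:
95 in binary is 1011111, i.e. 95 = 64 + 16 + 8 + 4 + 2 + 1.
192^1 ≡ 192 (mod 211)
192^2 ≡ 192^2 = 36864 ≡ 150 (mod 211)
192^4 ≡ 150^2 = 22500 ≡ 134 (mod 211)
192^8 ≡ 134^2 = 17956 ≡ 21 (mod 211)
192^16 ≡ 21^2 = 441 ≡ 19 (mod 211)
192^32 ≡ 19^2 = 361 ≡ 150 (mod 211)
192^64 ≡ 150^2 = 22500 ≡ 134 (mod 211)
192^95 = 192^64 · 192^16 · 192^8 · 192^4 · 192^2 · 192^1 ≡ 134 · 19 · 21 · 134 · 150 · 192 (mod 211).
Accumulate the product:
134 · 19 = 2546 ≡ 14
14 · 21 = 294 ≡ 83
83 · 134 = 11122 ≡ 150
150 · 150 = 22500 ≡ 134
134 · 192 = 25728 ≡ 197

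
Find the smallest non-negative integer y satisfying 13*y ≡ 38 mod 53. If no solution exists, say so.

7

gcd(13, 53) = 1, so a unique solution mod 53 exists.
13⁻¹ ≡ 49 (mod 53).
y ≡ 49*38 ≡ 7 (mod 53).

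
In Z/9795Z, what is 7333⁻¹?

7762

9795 = 1×7333 + 2462
7333 = 2×2462 + 2409
2462 = 1×2409 + 53
2409 = 45×53 + 24
53 = 2×24 + 5
24 = 4×5 + 4
5 = 1×4 + 1
4 = 4×1 + 0
gcd(7333, 9795) = 1, so the inverse exists.
Back-substitute for 1:
1 = 1×5 − 1×4
  = −1×24 + 5×5
  = 5×53 − 11×24
  = −11×2409 + 500×53
  = 500×2462 − 511×2409
  = −511×7333 + 1522×2462
  = 1522×9795 − 2033×7333
So 7333⁻¹ ≡ −2033 ≡ 7762 (mod 9795).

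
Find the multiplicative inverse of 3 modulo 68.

68 = 22·3 + 2
3 = 1·2 + 1
2 = 2·1 + 0
gcd(3, 68) = 1, so the inverse exists.
Bézout: 1 = −1·68 + 23·3.
So 3⁻¹ ≡ 23 (mod 68).

23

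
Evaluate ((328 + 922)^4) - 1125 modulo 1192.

907

328 + 922 = 1250 ≡ 58 (mod 1192)
(58)^4 ≡ 840 (mod 1192)
840 - 1125 = -285 ≡ 907 (mod 1192)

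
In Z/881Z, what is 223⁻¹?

By the extended Euclidean algorithm:
881 = 3×223 + 212
223 = 1×212 + 11
212 = 19×11 + 3
11 = 3×3 + 2
3 = 1×2 + 1
2 = 2×1 + 0
gcd(223, 881) = 1, so the inverse exists.
Back-substitute for 1:
1 = 1×3 − 1×2
  = −1×11 + 4×3
  = 4×212 − 77×11
  = −77×223 + 81×212
  = 81×881 − 320×223
So 223⁻¹ ≡ −320 ≡ 561 (mod 881).

561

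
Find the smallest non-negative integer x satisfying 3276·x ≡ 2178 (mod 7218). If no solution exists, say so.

gcd(3276, 7218) = 18, and 18 | 2178, so solutions exist.
Divide through by 18: 182·x mod 401 = 121.
182⁻¹ ≡ 130 (mod 401).
x ≡ 130·121 ≡ 91 (mod 401).
The smallest non-negative solution is x = 91.

91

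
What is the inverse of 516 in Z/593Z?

77

By the extended Euclidean algorithm:
593 = 1*516 + 77
516 = 6*77 + 54
77 = 1*54 + 23
54 = 2*23 + 8
23 = 2*8 + 7
8 = 1*7 + 1
7 = 7*1 + 0
gcd(516, 593) = 1, so the inverse exists.
Back-substitute for 1:
1 = 1*8 − 1*7
  = −1*23 + 3*8
  = 3*54 − 7*23
  = −7*77 + 10*54
  = 10*516 − 67*77
  = −67*593 + 77*516
So 516⁻¹ ≡ 77 (mod 593).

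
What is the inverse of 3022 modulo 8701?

Apply the Euclidean algorithm and back-substitute:
8701 = 2*3022 + 2657
3022 = 1*2657 + 365
2657 = 7*365 + 102
365 = 3*102 + 59
102 = 1*59 + 43
59 = 1*43 + 16
43 = 2*16 + 11
16 = 1*11 + 5
11 = 2*5 + 1
5 = 5*1 + 0
gcd(3022, 8701) = 1, so the inverse exists.
Bézout: 1 = 563*8701 − 1621*3022.
So 3022⁻¹ ≡ −1621 ≡ 7080 (mod 8701).

7080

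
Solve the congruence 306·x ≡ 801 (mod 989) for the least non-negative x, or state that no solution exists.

gcd(306, 989) = 1, so a unique solution mod 989 exists.
306⁻¹ ≡ 585 (mod 989).
x ≡ 585·801 ≡ 788 (mod 989).

788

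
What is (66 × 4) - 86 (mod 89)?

66 × 4 = 264 ≡ 86 (mod 89)
86 - 86 = 0

0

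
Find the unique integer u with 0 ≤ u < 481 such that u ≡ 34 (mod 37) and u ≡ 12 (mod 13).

441

37⁻¹ mod 13: 37·6 ≡ 1 (mod 13), so 37⁻¹ ≡ 6.
u = 34 + 37·((12 − 34)·6 mod 13) = 34 + 37·11 = 441.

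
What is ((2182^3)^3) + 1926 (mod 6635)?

5003

(2182)^3 ≡ 1413 (mod 6635)
(1413)^3 ≡ 3077 (mod 6635)
3077 + 1926 = 5003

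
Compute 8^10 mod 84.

Compute successive squares:
8^1 ≡ 8 (mod 84)
8^2 ≡ 8^2 = 64 (mod 84)
8^4 ≡ 64^2 = 4096 ≡ 64 (mod 84)
8^8 ≡ 64^2 = 4096 ≡ 64 (mod 84)
8^10 = 8^8 * 8^2 ≡ 64 * 64 (mod 84).
64 * 64 = 4096 ≡ 64 (mod 84).

64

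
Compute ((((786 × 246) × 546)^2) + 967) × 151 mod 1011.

786 × 246 = 193356 ≡ 255 (mod 1011)
255 × 546 = 139230 ≡ 723 (mod 1011)
(723)^2 ≡ 42 (mod 1011)
42 + 967 = 1009
1009 × 151 = 152359 ≡ 709 (mod 1011)

709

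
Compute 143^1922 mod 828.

361

By square-and-multiply:
1922 in binary is 11110000010, i.e. 1922 = 1024 + 512 + 256 + 128 + 2.
143^1 ≡ 143 (mod 828)
143^2 ≡ 143^2 = 20449 ≡ 577 (mod 828)
143^4 ≡ 577^2 = 332929 ≡ 73 (mod 828)
143^8 ≡ 73^2 = 5329 ≡ 361 (mod 828)
143^16 ≡ 361^2 = 130321 ≡ 325 (mod 828)
143^32 ≡ 325^2 = 105625 ≡ 469 (mod 828)
143^64 ≡ 469^2 = 219961 ≡ 541 (mod 828)
143^128 ≡ 541^2 = 292681 ≡ 397 (mod 828)
143^256 ≡ 397^2 = 157609 ≡ 289 (mod 828)
143^512 ≡ 289^2 = 83521 ≡ 721 (mod 828)
143^1024 ≡ 721^2 = 519841 ≡ 685 (mod 828)
143^1922 = 143^1024 · 143^512 · 143^256 · 143^128 · 143^2 ≡ 685 · 721 · 289 · 397 · 577 (mod 828).
Accumulate the product:
685 · 721 = 493885 ≡ 397
397 · 289 = 114733 ≡ 469
469 · 397 = 186193 ≡ 721
721 · 577 = 416017 ≡ 361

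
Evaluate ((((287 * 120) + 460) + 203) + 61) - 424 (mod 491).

370

287 * 120 = 34440 ≡ 70 (mod 491)
70 + 460 = 530 ≡ 39 (mod 491)
39 + 203 = 242
242 + 61 = 303
303 - 424 = -121 ≡ 370 (mod 491)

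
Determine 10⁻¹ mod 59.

Apply the Euclidean algorithm and back-substitute:
59 = 5·10 + 9
10 = 1·9 + 1
9 = 9·1 + 0
gcd(10, 59) = 1, so the inverse exists.
Bézout: 1 = −1·59 + 6·10.
So 10⁻¹ ≡ 6 (mod 59).

6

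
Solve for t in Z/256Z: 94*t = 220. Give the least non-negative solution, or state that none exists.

gcd(94, 256) = 2, and 2 | 220, so solutions exist.
Divide through by 2: 47*t = 110 (mod 128).
47⁻¹ ≡ 79 (mod 128).
t ≡ 79*110 ≡ 114 (mod 128).
The smallest non-negative solution is t = 114.

114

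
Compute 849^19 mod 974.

849

By square-and-multiply:
19 in binary is 10011, i.e. 19 = 16 + 2 + 1.
849^1 ≡ 849 (mod 974)
849^2 ≡ 849^2 = 720801 ≡ 41 (mod 974)
849^4 ≡ 41^2 = 1681 ≡ 707 (mod 974)
849^8 ≡ 707^2 = 499849 ≡ 187 (mod 974)
849^16 ≡ 187^2 = 34969 ≡ 879 (mod 974)
849^19 = 849^16 × 849^2 × 849^1 ≡ 879 × 41 × 849 (mod 974).
Accumulate the product:
879 × 41 = 36039 ≡ 1
1 × 849 = 849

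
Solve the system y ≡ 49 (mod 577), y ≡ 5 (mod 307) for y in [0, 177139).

158724

577⁻¹ mod 307: 577×224 ≡ 1 (mod 307), so 577⁻¹ ≡ 224.
y = 49 + 577×((5 − 49)×224 mod 307) = 49 + 577×275 = 158724.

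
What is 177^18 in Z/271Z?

90

By square-and-multiply:
18 in binary is 10010, i.e. 18 = 16 + 2.
177^1 ≡ 177 (mod 271)
177^2 ≡ 177^2 = 31329 ≡ 164 (mod 271)
177^4 ≡ 164^2 = 26896 ≡ 67 (mod 271)
177^8 ≡ 67^2 = 4489 ≡ 153 (mod 271)
177^16 ≡ 153^2 = 23409 ≡ 103 (mod 271)
177^18 = 177^16 * 177^2 ≡ 103 * 164 (mod 271).
103 * 164 = 16892 ≡ 90 (mod 271).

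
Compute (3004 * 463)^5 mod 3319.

389

3004 * 463 = 1390852 ≡ 191 (mod 3319)
(191)^5 ≡ 389 (mod 3319)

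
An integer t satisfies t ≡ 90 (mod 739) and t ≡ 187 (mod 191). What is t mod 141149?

93204

739⁻¹ mod 191: 739·84 ≡ 1 (mod 191), so 739⁻¹ ≡ 84.
t = 90 + 739·((187 − 90)·84 mod 191) = 90 + 739·126 = 93204.
Check: 93204 mod 739 = 90, 93204 mod 191 = 187. ✓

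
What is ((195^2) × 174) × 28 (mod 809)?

(195)^2 ≡ 2 (mod 809)
2 × 174 = 348
348 × 28 = 9744 ≡ 36 (mod 809)

36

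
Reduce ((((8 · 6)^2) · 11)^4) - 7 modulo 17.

6

8 · 6 = 48 ≡ 14 (mod 17)
(14)^2 ≡ 9 (mod 17)
9 · 11 = 99 ≡ 14 (mod 17)
(14)^4 ≡ 13 (mod 17)
13 - 7 = 6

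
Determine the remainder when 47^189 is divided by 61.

47^1 ≡ 47 (mod 61)
47^2 ≡ 47^2 = 2209 ≡ 13 (mod 61)
47^4 ≡ 13^2 = 169 ≡ 47 (mod 61)
47^8 ≡ 47^2 = 2209 ≡ 13 (mod 61)
47^16 ≡ 13^2 = 169 ≡ 47 (mod 61)
47^32 ≡ 47^2 = 2209 ≡ 13 (mod 61)
47^64 ≡ 13^2 = 169 ≡ 47 (mod 61)
47^128 ≡ 47^2 = 2209 ≡ 13 (mod 61)
47^189 = 47^128 · 47^32 · 47^16 · 47^8 · 47^4 · 47^1 ≡ 13 · 13 · 47 · 13 · 47 · 47 (mod 61).
Accumulate the product:
13 · 13 = 169 ≡ 47
47 · 47 = 2209 ≡ 13
13 · 13 = 169 ≡ 47
47 · 47 = 2209 ≡ 13
13 · 47 = 611 ≡ 1

1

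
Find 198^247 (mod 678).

120

247 in binary is 11110111, i.e. 247 = 128 + 64 + 32 + 16 + 4 + 2 + 1.
198^1 ≡ 198 (mod 678)
198^2 ≡ 198^2 = 39204 ≡ 558 (mod 678)
198^4 ≡ 558^2 = 311364 ≡ 162 (mod 678)
198^8 ≡ 162^2 = 26244 ≡ 480 (mod 678)
198^16 ≡ 480^2 = 230400 ≡ 558 (mod 678)
198^32 ≡ 558^2 = 311364 ≡ 162 (mod 678)
198^64 ≡ 162^2 = 26244 ≡ 480 (mod 678)
198^128 ≡ 480^2 = 230400 ≡ 558 (mod 678)
198^247 = 198^128 · 198^64 · 198^32 · 198^16 · 198^4 · 198^2 · 198^1 ≡ 558 · 480 · 162 · 558 · 162 · 558 · 198 (mod 678).
Accumulate the product:
558 · 480 = 267840 ≡ 30
30 · 162 = 4860 ≡ 114
114 · 558 = 63612 ≡ 558
558 · 162 = 90396 ≡ 222
222 · 558 = 123876 ≡ 480
480 · 198 = 95040 ≡ 120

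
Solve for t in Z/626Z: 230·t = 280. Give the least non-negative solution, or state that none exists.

gcd(230, 626) = 2, and 2 | 280, so solutions exist.
Divide through by 2: 115·t mod 313 = 140.
115⁻¹ ≡ 49 (mod 313).
t ≡ 49·140 ≡ 287 (mod 313).
The smallest non-negative solution is t = 287.

287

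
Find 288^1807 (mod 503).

1807 in binary is 11100001111, i.e. 1807 = 1024 + 512 + 256 + 8 + 4 + 2 + 1.
288^1 ≡ 288 (mod 503)
288^2 ≡ 288^2 = 82944 ≡ 452 (mod 503)
288^4 ≡ 452^2 = 204304 ≡ 86 (mod 503)
288^8 ≡ 86^2 = 7396 ≡ 354 (mod 503)
288^16 ≡ 354^2 = 125316 ≡ 69 (mod 503)
288^32 ≡ 69^2 = 4761 ≡ 234 (mod 503)
288^64 ≡ 234^2 = 54756 ≡ 432 (mod 503)
288^128 ≡ 432^2 = 186624 ≡ 11 (mod 503)
288^256 ≡ 11^2 = 121 (mod 503)
288^512 ≡ 121^2 = 14641 ≡ 54 (mod 503)
288^1024 ≡ 54^2 = 2916 ≡ 401 (mod 503)
288^1807 = 288^1024 * 288^512 * 288^256 * 288^8 * 288^4 * 288^2 * 288^1 ≡ 401 * 54 * 121 * 354 * 86 * 452 * 288 (mod 503).
Accumulate the product:
401 * 54 = 21654 ≡ 25
25 * 121 = 3025 ≡ 7
7 * 354 = 2478 ≡ 466
466 * 86 = 40076 ≡ 339
339 * 452 = 153228 ≡ 316
316 * 288 = 91008 ≡ 468

468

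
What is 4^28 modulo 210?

46

28 in binary is 11100, i.e. 28 = 16 + 8 + 4.
4^1 ≡ 4 (mod 210)
4^2 ≡ 4^2 = 16 (mod 210)
4^4 ≡ 16^2 = 256 ≡ 46 (mod 210)
4^8 ≡ 46^2 = 2116 ≡ 16 (mod 210)
4^16 ≡ 16^2 = 256 ≡ 46 (mod 210)
4^28 = 4^16 × 4^8 × 4^4 ≡ 46 × 16 × 46 (mod 210).
Accumulate the product:
46 × 16 = 736 ≡ 106
106 × 46 = 4876 ≡ 46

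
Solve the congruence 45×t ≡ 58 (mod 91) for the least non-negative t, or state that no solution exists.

gcd(45, 91) = 1, so a unique solution mod 91 exists.
45⁻¹ ≡ 89 (mod 91).
t ≡ 89×58 ≡ 66 (mod 91).

66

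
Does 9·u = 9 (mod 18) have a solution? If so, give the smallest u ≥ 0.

1

gcd(9, 18) = 9, and 9 | 9, so solutions exist.
Divide through by 9: 1·u ≡ 1 mod 2.
1⁻¹ ≡ 1 (mod 2).
u ≡ 1·1 ≡ 1 (mod 2).
The smallest non-negative solution is u = 1.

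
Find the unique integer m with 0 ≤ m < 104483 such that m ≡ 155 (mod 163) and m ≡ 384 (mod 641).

4230

163⁻¹ mod 641: 163·350 ≡ 1 (mod 641), so 163⁻¹ ≡ 350.
m = 155 + 163·((384 − 155)·350 mod 641) = 155 + 163·25 = 4230.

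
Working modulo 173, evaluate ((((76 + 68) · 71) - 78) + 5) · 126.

76 + 68 = 144
144 · 71 = 10224 ≡ 17 (mod 173)
17 - 78 = -61 ≡ 112 (mod 173)
112 + 5 = 117
117 · 126 = 14742 ≡ 37 (mod 173)

37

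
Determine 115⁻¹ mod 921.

Run the extended Euclidean algorithm:
921 = 8·115 + 1
115 = 115·1 + 0
gcd(115, 921) = 1, so the inverse exists.
Back-substitute for 1:
1 = 1·921 − 8·115
So 115⁻¹ ≡ −8 ≡ 913 (mod 921).

913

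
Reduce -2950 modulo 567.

452

-2950 = -6*567 + 452, so -2950 ≡ 452 (mod 567).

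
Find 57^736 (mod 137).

34

736 in binary is 1011100000, i.e. 736 = 512 + 128 + 64 + 32.
57^1 ≡ 57 (mod 137)
57^2 ≡ 57^2 = 3249 ≡ 98 (mod 137)
57^4 ≡ 98^2 = 9604 ≡ 14 (mod 137)
57^8 ≡ 14^2 = 196 ≡ 59 (mod 137)
57^16 ≡ 59^2 = 3481 ≡ 56 (mod 137)
57^32 ≡ 56^2 = 3136 ≡ 122 (mod 137)
57^64 ≡ 122^2 = 14884 ≡ 88 (mod 137)
57^128 ≡ 88^2 = 7744 ≡ 72 (mod 137)
57^256 ≡ 72^2 = 5184 ≡ 115 (mod 137)
57^512 ≡ 115^2 = 13225 ≡ 73 (mod 137)
57^736 = 57^512 · 57^128 · 57^64 · 57^32 ≡ 73 · 72 · 88 · 122 (mod 137).
Accumulate the product:
73 · 72 = 5256 ≡ 50
50 · 88 = 4400 ≡ 16
16 · 122 = 1952 ≡ 34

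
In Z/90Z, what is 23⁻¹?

47

90 = 3×23 + 21
23 = 1×21 + 2
21 = 10×2 + 1
2 = 2×1 + 0
gcd(23, 90) = 1, so the inverse exists.
Back-substitute for 1:
1 = 1×21 − 10×2
  = −10×23 + 11×21
  = 11×90 − 43×23
So 23⁻¹ ≡ −43 ≡ 47 (mod 90).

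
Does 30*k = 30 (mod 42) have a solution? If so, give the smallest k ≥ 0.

1

gcd(30, 42) = 6, and 6 | 30, so solutions exist.
Divide through by 6: 5*k = 5 (mod 7).
5⁻¹ ≡ 3 (mod 7).
k ≡ 3*5 ≡ 1 (mod 7).
The smallest non-negative solution is k = 1.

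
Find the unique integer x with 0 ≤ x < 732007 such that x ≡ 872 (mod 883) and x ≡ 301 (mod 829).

167759

883⁻¹ mod 829: 883×261 ≡ 1 (mod 829), so 883⁻¹ ≡ 261.
x = 872 + 883×((301 − 872)×261 mod 829) = 872 + 883×189 = 167759.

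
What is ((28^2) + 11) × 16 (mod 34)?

(28)^2 ≡ 2 (mod 34)
2 + 11 = 13
13 × 16 = 208 ≡ 4 (mod 34)

4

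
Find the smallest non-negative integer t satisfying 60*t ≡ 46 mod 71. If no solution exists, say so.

gcd(60, 71) = 1, so a unique solution mod 71 exists.
60⁻¹ ≡ 58 (mod 71).
t ≡ 58*46 ≡ 41 (mod 71).

41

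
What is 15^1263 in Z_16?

By square-and-multiply:
1263 in binary is 10011101111, i.e. 1263 = 1024 + 128 + 64 + 32 + 8 + 4 + 2 + 1.
15^1 ≡ 15 (mod 16)
15^2 ≡ 15^2 = 225 ≡ 1 (mod 16)
15^4 ≡ 1^2 = 1 (mod 16)
15^8 ≡ 1^2 = 1 (mod 16)
15^16 ≡ 1^2 = 1 (mod 16)
15^32 ≡ 1^2 = 1 (mod 16)
15^64 ≡ 1^2 = 1 (mod 16)
15^128 ≡ 1^2 = 1 (mod 16)
15^256 ≡ 1^2 = 1 (mod 16)
15^512 ≡ 1^2 = 1 (mod 16)
15^1024 ≡ 1^2 = 1 (mod 16)
15^1263 = 15^1024 · 15^128 · 15^64 · 15^32 · 15^8 · 15^4 · 15^2 · 15^1 ≡ 1 · 1 · 1 · 1 · 1 · 1 · 1 · 15 (mod 16).
Accumulate the product:
1 · 1 = 1
1 · 1 = 1
1 · 1 = 1
1 · 1 = 1
1 · 1 = 1
1 · 1 = 1
1 · 15 = 15

15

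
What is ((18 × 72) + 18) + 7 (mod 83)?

76

18 × 72 = 1296 ≡ 51 (mod 83)
51 + 18 = 69
69 + 7 = 76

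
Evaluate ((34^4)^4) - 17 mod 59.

49

(34)^4 ≡ 45 (mod 59)
(45)^4 ≡ 7 (mod 59)
7 - 17 = -10 ≡ 49 (mod 59)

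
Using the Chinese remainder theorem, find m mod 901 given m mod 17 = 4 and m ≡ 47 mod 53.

17⁻¹ mod 53: 17*25 ≡ 1 (mod 53), so 17⁻¹ ≡ 25.
m = 4 + 17*((47 − 4)*25 mod 53) = 4 + 17*15 = 259.
Check: 259 mod 17 = 4, 259 mod 53 = 47. ✓

259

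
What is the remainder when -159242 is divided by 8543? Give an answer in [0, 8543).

-159242 = -19·8543 + 3075, so -159242 ≡ 3075 (mod 8543).

3075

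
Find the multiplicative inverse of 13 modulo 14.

13

Apply the Euclidean algorithm and back-substitute:
14 = 1×13 + 1
13 = 13×1 + 0
gcd(13, 14) = 1, so the inverse exists.
Bézout: 1 = 1×14 − 1×13.
So 13⁻¹ ≡ −1 ≡ 13 (mod 14).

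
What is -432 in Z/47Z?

38

-432 = -10*47 + 38, so -432 ≡ 38 (mod 47).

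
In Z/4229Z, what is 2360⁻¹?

4229 = 1×2360 + 1869
2360 = 1×1869 + 491
1869 = 3×491 + 396
491 = 1×396 + 95
396 = 4×95 + 16
95 = 5×16 + 15
16 = 1×15 + 1
15 = 15×1 + 0
gcd(2360, 4229) = 1, so the inverse exists.
Back-substitute for 1:
1 = 1×16 − 1×15
  = −1×95 + 6×16
  = 6×396 − 25×95
  = −25×491 + 31×396
  = 31×1869 − 118×491
  = −118×2360 + 149×1869
  = 149×4229 − 267×2360
So 2360⁻¹ ≡ −267 ≡ 3962 (mod 4229).

3962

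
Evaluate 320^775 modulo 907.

Compute successive squares:
775 in binary is 1100000111, i.e. 775 = 512 + 256 + 4 + 2 + 1.
320^1 ≡ 320 (mod 907)
320^2 ≡ 320^2 = 102400 ≡ 816 (mod 907)
320^4 ≡ 816^2 = 665856 ≡ 118 (mod 907)
320^8 ≡ 118^2 = 13924 ≡ 319 (mod 907)
320^16 ≡ 319^2 = 101761 ≡ 177 (mod 907)
320^32 ≡ 177^2 = 31329 ≡ 491 (mod 907)
320^64 ≡ 491^2 = 241081 ≡ 726 (mod 907)
320^128 ≡ 726^2 = 527076 ≡ 109 (mod 907)
320^256 ≡ 109^2 = 11881 ≡ 90 (mod 907)
320^512 ≡ 90^2 = 8100 ≡ 844 (mod 907)
320^775 = 320^512 × 320^256 × 320^4 × 320^2 × 320^1 ≡ 844 × 90 × 118 × 816 × 320 (mod 907).
Accumulate the product:
844 × 90 = 75960 ≡ 679
679 × 118 = 80122 ≡ 306
306 × 816 = 249696 ≡ 271
271 × 320 = 86720 ≡ 555

555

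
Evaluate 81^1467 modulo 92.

13

81^1 ≡ 81 (mod 92)
81^2 ≡ 81^2 = 6561 ≡ 29 (mod 92)
81^4 ≡ 29^2 = 841 ≡ 13 (mod 92)
81^8 ≡ 13^2 = 169 ≡ 77 (mod 92)
81^16 ≡ 77^2 = 5929 ≡ 41 (mod 92)
81^32 ≡ 41^2 = 1681 ≡ 25 (mod 92)
81^64 ≡ 25^2 = 625 ≡ 73 (mod 92)
81^128 ≡ 73^2 = 5329 ≡ 85 (mod 92)
81^256 ≡ 85^2 = 7225 ≡ 49 (mod 92)
81^512 ≡ 49^2 = 2401 ≡ 9 (mod 92)
81^1024 ≡ 9^2 = 81 (mod 92)
81^1467 = 81^1024 * 81^256 * 81^128 * 81^32 * 81^16 * 81^8 * 81^2 * 81^1 ≡ 81 * 49 * 85 * 25 * 41 * 77 * 29 * 81 (mod 92).
Accumulate the product:
81 * 49 = 3969 ≡ 13
13 * 85 = 1105 ≡ 1
1 * 25 = 25
25 * 41 = 1025 ≡ 13
13 * 77 = 1001 ≡ 81
81 * 29 = 2349 ≡ 49
49 * 81 = 3969 ≡ 13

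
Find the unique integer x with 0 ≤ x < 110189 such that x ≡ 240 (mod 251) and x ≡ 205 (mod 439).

48934

251⁻¹ mod 439: 251*7 ≡ 1 (mod 439), so 251⁻¹ ≡ 7.
x = 240 + 251*((205 − 240)*7 mod 439) = 240 + 251*194 = 48934.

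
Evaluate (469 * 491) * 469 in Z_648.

635

469 * 491 = 230279 ≡ 239 (mod 648)
239 * 469 = 112091 ≡ 635 (mod 648)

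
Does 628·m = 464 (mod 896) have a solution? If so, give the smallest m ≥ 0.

gcd(628, 896) = 4, and 4 | 464, so solutions exist.
Divide through by 4: 157·m mod 224 = 116.
157⁻¹ ≡ 117 (mod 224).
m ≡ 117·116 ≡ 132 (mod 224).
The smallest non-negative solution is m = 132.

132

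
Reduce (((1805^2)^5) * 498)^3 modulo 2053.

779

(1805)^2 ≡ 1967 (mod 2053)
(1967)^5 ≡ 713 (mod 2053)
713 * 498 = 355074 ≡ 1958 (mod 2053)
(1958)^3 ≡ 779 (mod 2053)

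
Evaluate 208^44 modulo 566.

44 in binary is 101100, i.e. 44 = 32 + 8 + 4.
208^1 ≡ 208 (mod 566)
208^2 ≡ 208^2 = 43264 ≡ 248 (mod 566)
208^4 ≡ 248^2 = 61504 ≡ 376 (mod 566)
208^8 ≡ 376^2 = 141376 ≡ 442 (mod 566)
208^16 ≡ 442^2 = 195364 ≡ 94 (mod 566)
208^32 ≡ 94^2 = 8836 ≡ 346 (mod 566)
208^44 = 208^32 * 208^8 * 208^4 ≡ 346 * 442 * 376 (mod 566).
Accumulate the product:
346 * 442 = 152932 ≡ 112
112 * 376 = 42112 ≡ 228

228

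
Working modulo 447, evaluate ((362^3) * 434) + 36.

241

(362)^3 ≡ 53 (mod 447)
53 * 434 = 23002 ≡ 205 (mod 447)
205 + 36 = 241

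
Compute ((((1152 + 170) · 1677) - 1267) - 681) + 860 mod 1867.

1644

1152 + 170 = 1322
1322 · 1677 = 2216994 ≡ 865 (mod 1867)
865 - 1267 = -402 ≡ 1465 (mod 1867)
1465 - 681 = 784
784 + 860 = 1644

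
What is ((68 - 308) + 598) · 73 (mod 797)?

630

68 - 308 = -240 ≡ 557 (mod 797)
557 + 598 = 1155 ≡ 358 (mod 797)
358 · 73 = 26134 ≡ 630 (mod 797)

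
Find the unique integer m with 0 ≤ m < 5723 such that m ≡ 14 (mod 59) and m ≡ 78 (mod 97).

4734

59⁻¹ mod 97: 59*74 ≡ 1 (mod 97), so 59⁻¹ ≡ 74.
m = 14 + 59*((78 − 14)*74 mod 97) = 14 + 59*80 = 4734.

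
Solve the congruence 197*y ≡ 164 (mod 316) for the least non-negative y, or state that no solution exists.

gcd(197, 316) = 1, so a unique solution mod 316 exists.
197⁻¹ ≡ 77 (mod 316).
y ≡ 77*164 ≡ 304 (mod 316).

304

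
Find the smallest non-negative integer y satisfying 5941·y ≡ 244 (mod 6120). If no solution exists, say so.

4204

gcd(5941, 6120) = 1, so a unique solution mod 6120 exists.
5941⁻¹ ≡ 2701 (mod 6120).
y ≡ 2701·244 ≡ 4204 (mod 6120).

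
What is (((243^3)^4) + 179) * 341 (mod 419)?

(243)^3 ≡ 252 (mod 419)
(252)^4 ≡ 336 (mod 419)
336 + 179 = 515 ≡ 96 (mod 419)
96 * 341 = 32736 ≡ 54 (mod 419)

54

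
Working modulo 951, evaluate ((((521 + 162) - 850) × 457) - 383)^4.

521 + 162 = 683
683 - 850 = -167 ≡ 784 (mod 951)
784 × 457 = 358288 ≡ 712 (mod 951)
712 - 383 = 329
(329)^4 ≡ 448 (mod 951)

448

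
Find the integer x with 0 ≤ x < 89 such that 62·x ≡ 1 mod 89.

56

89 = 1*62 + 27
62 = 2*27 + 8
27 = 3*8 + 3
8 = 2*3 + 2
3 = 1*2 + 1
2 = 2*1 + 0
gcd(62, 89) = 1, so the inverse exists.
Bézout: 1 = 23*89 − 33*62.
So 62⁻¹ ≡ −33 ≡ 56 (mod 89).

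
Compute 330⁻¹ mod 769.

515

769 = 2*330 + 109
330 = 3*109 + 3
109 = 36*3 + 1
3 = 3*1 + 0
gcd(330, 769) = 1, so the inverse exists.
Bézout: 1 = 109*769 − 254*330.
So 330⁻¹ ≡ −254 ≡ 515 (mod 769).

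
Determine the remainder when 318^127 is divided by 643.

Compute successive squares:
127 in binary is 1111111, i.e. 127 = 64 + 32 + 16 + 8 + 4 + 2 + 1.
318^1 ≡ 318 (mod 643)
318^2 ≡ 318^2 = 101124 ≡ 173 (mod 643)
318^4 ≡ 173^2 = 29929 ≡ 351 (mod 643)
318^8 ≡ 351^2 = 123201 ≡ 388 (mod 643)
318^16 ≡ 388^2 = 150544 ≡ 82 (mod 643)
318^32 ≡ 82^2 = 6724 ≡ 294 (mod 643)
318^64 ≡ 294^2 = 86436 ≡ 274 (mod 643)
318^127 = 318^64 · 318^32 · 318^16 · 318^8 · 318^4 · 318^2 · 318^1 ≡ 274 · 294 · 82 · 388 · 351 · 173 · 318 (mod 643).
Accumulate the product:
274 · 294 = 80556 ≡ 181
181 · 82 = 14842 ≡ 53
53 · 388 = 20564 ≡ 631
631 · 351 = 221481 ≡ 289
289 · 173 = 49997 ≡ 486
486 · 318 = 154548 ≡ 228

228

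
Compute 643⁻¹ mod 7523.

By the extended Euclidean algorithm:
7523 = 11·643 + 450
643 = 1·450 + 193
450 = 2·193 + 64
193 = 3·64 + 1
64 = 64·1 + 0
gcd(643, 7523) = 1, so the inverse exists.
Back-substitute for 1:
1 = 1·193 − 3·64
  = −3·450 + 7·193
  = 7·643 − 10·450
  = −10·7523 + 117·643
So 643⁻¹ ≡ 117 (mod 7523).

117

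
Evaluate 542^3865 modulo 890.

2

3865 in binary is 111100011001, i.e. 3865 = 2048 + 1024 + 512 + 256 + 16 + 8 + 1.
542^1 ≡ 542 (mod 890)
542^2 ≡ 542^2 = 293764 ≡ 64 (mod 890)
542^4 ≡ 64^2 = 4096 ≡ 536 (mod 890)
542^8 ≡ 536^2 = 287296 ≡ 716 (mod 890)
542^16 ≡ 716^2 = 512656 ≡ 16 (mod 890)
542^32 ≡ 16^2 = 256 (mod 890)
542^64 ≡ 256^2 = 65536 ≡ 566 (mod 890)
542^128 ≡ 566^2 = 320356 ≡ 846 (mod 890)
542^256 ≡ 846^2 = 715716 ≡ 156 (mod 890)
542^512 ≡ 156^2 = 24336 ≡ 306 (mod 890)
542^1024 ≡ 306^2 = 93636 ≡ 186 (mod 890)
542^2048 ≡ 186^2 = 34596 ≡ 776 (mod 890)
542^3865 = 542^2048 * 542^1024 * 542^512 * 542^256 * 542^16 * 542^8 * 542^1 ≡ 776 * 186 * 306 * 156 * 16 * 716 * 542 (mod 890).
Accumulate the product:
776 * 186 = 144336 ≡ 156
156 * 306 = 47736 ≡ 566
566 * 156 = 88296 ≡ 186
186 * 16 = 2976 ≡ 306
306 * 716 = 219096 ≡ 156
156 * 542 = 84552 ≡ 2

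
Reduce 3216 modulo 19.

3216 = 169×19 + 5, so 3216 ≡ 5 (mod 19).

5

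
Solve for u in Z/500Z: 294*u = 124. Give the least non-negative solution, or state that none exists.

196

gcd(294, 500) = 2, and 2 | 124, so solutions exist.
Divide through by 2: 147*u = 62 (mod 250).
147⁻¹ ≡ 233 (mod 250).
u ≡ 233*62 ≡ 196 (mod 250).
The smallest non-negative solution is u = 196.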